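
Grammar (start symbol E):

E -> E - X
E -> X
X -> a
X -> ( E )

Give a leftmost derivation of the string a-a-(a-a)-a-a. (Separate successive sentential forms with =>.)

E => E-X   [E -> E - X]
E-X => E-X-X   [E -> E - X]
E-X-X => E-X-X-X   [E -> E - X]
E-X-X-X => E-X-X-X-X   [E -> E - X]
E-X-X-X-X => X-X-X-X-X   [E -> X]
X-X-X-X-X => a-X-X-X-X   [X -> a]
a-X-X-X-X => a-a-X-X-X   [X -> a]
a-a-X-X-X => a-a-(E)-X-X   [X -> ( E )]
a-a-(E)-X-X => a-a-(E-X)-X-X   [E -> E - X]
a-a-(E-X)-X-X => a-a-(X-X)-X-X   [E -> X]
a-a-(X-X)-X-X => a-a-(a-X)-X-X   [X -> a]
a-a-(a-X)-X-X => a-a-(a-a)-X-X   [X -> a]
a-a-(a-a)-X-X => a-a-(a-a)-a-X   [X -> a]
a-a-(a-a)-a-X => a-a-(a-a)-a-a   [X -> a]

E => E-X => E-X-X => E-X-X-X => E-X-X-X-X => X-X-X-X-X => a-X-X-X-X => a-a-X-X-X => a-a-(E)-X-X => a-a-(E-X)-X-X => a-a-(X-X)-X-X => a-a-(a-X)-X-X => a-a-(a-a)-X-X => a-a-(a-a)-a-X => a-a-(a-a)-a-a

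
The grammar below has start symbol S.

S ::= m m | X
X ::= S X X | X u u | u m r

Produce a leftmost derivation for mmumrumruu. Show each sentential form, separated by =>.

S => X => Xuu => SXXuu => mmXXuu => mmumrXuu => mmumrumruu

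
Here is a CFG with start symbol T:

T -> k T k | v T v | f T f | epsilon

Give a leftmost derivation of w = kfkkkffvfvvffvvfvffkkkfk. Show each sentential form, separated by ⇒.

T⇒kTk⇒kfTfk⇒kfkTkfk⇒kfkkTkkfk⇒kfkkkTkkkfk⇒kfkkkfTfkkkfk⇒kfkkkffTffkkkfk⇒kfkkkffvTvffkkkfk⇒kfkkkffvfTfvffkkkfk⇒kfkkkffvfvTvfvffkkkfk⇒kfkkkffvfvvTvvfvffkkkfk⇒kfkkkffvfvvfTfvvfvffkkkfk⇒kfkkkffvfvvffvvfvffkkkfk

T ⇒ kTk   [T -> k T k]
kTk ⇒ kfTfk   [T -> f T f]
kfTfk ⇒ kfkTkfk   [T -> k T k]
kfkTkfk ⇒ kfkkTkkfk   [T -> k T k]
kfkkTkkfk ⇒ kfkkkTkkkfk   [T -> k T k]
kfkkkTkkkfk ⇒ kfkkkfTfkkkfk   [T -> f T f]
kfkkkfTfkkkfk ⇒ kfkkkffTffkkkfk   [T -> f T f]
kfkkkffTffkkkfk ⇒ kfkkkffvTvffkkkfk   [T -> v T v]
kfkkkffvTvffkkkfk ⇒ kfkkkffvfTfvffkkkfk   [T -> f T f]
kfkkkffvfTfvffkkkfk ⇒ kfkkkffvfvTvfvffkkkfk   [T -> v T v]
kfkkkffvfvTvfvffkkkfk ⇒ kfkkkffvfvvTvvfvffkkkfk   [T -> v T v]
kfkkkffvfvvTvvfvffkkkfk ⇒ kfkkkffvfvvfTfvvfvffkkkfk   [T -> f T f]
kfkkkffvfvvfTfvvfvffkkkfk ⇒ kfkkkffvfvvffvvfvffkkkfk   [T -> epsilon]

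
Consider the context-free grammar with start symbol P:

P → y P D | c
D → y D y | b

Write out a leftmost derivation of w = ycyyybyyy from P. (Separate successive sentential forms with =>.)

P => yPD => ycD => ycyDy => ycyyDyy => ycyyyDyyy => ycyyybyyy

P => yPD   [P → y P D]
yPD => ycD   [P → c]
ycD => ycyDy   [D → y D y]
ycyDy => ycyyDyy   [D → y D y]
ycyyDyy => ycyyyDyyy   [D → y D y]
ycyyyDyyy => ycyyybyyy   [D → b]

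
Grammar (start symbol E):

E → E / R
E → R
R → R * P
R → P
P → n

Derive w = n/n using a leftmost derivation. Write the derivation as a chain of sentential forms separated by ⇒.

E ⇒ E/R   [E → E / R]
E/R ⇒ R/R   [E → R]
R/R ⇒ P/R   [R → P]
P/R ⇒ n/R   [P → n]
n/R ⇒ n/P   [R → P]
n/P ⇒ n/n   [P → n]

E ⇒ E/R ⇒ R/R ⇒ P/R ⇒ n/R ⇒ n/P ⇒ n/n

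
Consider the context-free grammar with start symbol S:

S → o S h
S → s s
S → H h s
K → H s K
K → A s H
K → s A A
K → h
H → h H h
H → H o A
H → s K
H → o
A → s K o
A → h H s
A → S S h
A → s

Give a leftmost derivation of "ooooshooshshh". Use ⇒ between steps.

S ⇒ oSh   [S → o S h]
oSh ⇒ ooShh   [S → o S h]
ooShh ⇒ ooHhshh   [S → H h s]
ooHhshh ⇒ ooHoAhshh   [H → H o A]
ooHoAhshh ⇒ ooHoAoAhshh   [H → H o A]
ooHoAoAhshh ⇒ ooooAoAhshh   [H → o]
ooooAoAhshh ⇒ oooosKooAhshh   [A → s K o]
oooosKooAhshh ⇒ ooooshooAhshh   [K → h]
ooooshooAhshh ⇒ ooooshooshshh   [A → s]

S ⇒ oSh ⇒ ooShh ⇒ ooHhshh ⇒ ooHoAhshh ⇒ ooHoAoAhshh ⇒ ooooAoAhshh ⇒ oooosKooAhshh ⇒ ooooshooAhshh ⇒ ooooshooshshh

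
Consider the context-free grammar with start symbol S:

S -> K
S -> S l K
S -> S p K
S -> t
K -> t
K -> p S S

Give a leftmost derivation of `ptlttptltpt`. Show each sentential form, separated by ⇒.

S ⇒ SpK   [S -> S p K]
SpK ⇒ SlKpK   [S -> S l K]
SlKpK ⇒ SpKlKpK   [S -> S p K]
SpKlKpK ⇒ KpKlKpK   [S -> K]
KpKlKpK ⇒ pSSpKlKpK   [K -> p S S]
pSSpKlKpK ⇒ pSlKSpKlKpK   [S -> S l K]
pSlKSpKlKpK ⇒ ptlKSpKlKpK   [S -> t]
ptlKSpKlKpK ⇒ ptltSpKlKpK   [K -> t]
ptltSpKlKpK ⇒ ptlttpKlKpK   [S -> t]
ptlttpKlKpK ⇒ ptlttptlKpK   [K -> t]
ptlttptlKpK ⇒ ptlttptltpK   [K -> t]
ptlttptltpK ⇒ ptlttptltpt   [K -> t]

S ⇒ SpK ⇒ SlKpK ⇒ SpKlKpK ⇒ KpKlKpK ⇒ pSSpKlKpK ⇒ pSlKSpKlKpK ⇒ ptlKSpKlKpK ⇒ ptltSpKlKpK ⇒ ptlttpKlKpK ⇒ ptlttptlKpK ⇒ ptlttptltpK ⇒ ptlttptltpt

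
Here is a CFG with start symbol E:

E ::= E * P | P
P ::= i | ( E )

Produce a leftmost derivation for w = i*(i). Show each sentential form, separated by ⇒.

E ⇒ E*P ⇒ P*P ⇒ i*P ⇒ i*(E) ⇒ i*(P) ⇒ i*(i)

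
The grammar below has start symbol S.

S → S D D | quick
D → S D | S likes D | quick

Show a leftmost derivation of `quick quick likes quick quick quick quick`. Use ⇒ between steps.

S ⇒ S D D ⇒ S D D D D ⇒ quick D D D D ⇒ quick S likes D D D D ⇒ quick quick likes D D D D ⇒ quick quick likes quick D D D ⇒ quick quick likes quick quick D D ⇒ quick quick likes quick quick quick D ⇒ quick quick likes quick quick quick quick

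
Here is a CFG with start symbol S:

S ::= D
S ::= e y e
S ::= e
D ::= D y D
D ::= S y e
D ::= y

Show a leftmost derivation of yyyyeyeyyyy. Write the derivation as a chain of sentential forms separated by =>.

S=>D=>DyD=>DyDyD=>SyeyDyD=>DyeyDyD=>DyDyeyDyD=>yyDyeyDyD=>yySyeyeyDyD=>yyDyeyeyDyD=>yyyyeyeyDyD=>yyyyeyeyyyD=>yyyyeyeyyyy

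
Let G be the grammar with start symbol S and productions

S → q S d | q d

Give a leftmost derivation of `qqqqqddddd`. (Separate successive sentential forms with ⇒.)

S ⇒ qSd   [S → q S d]
qSd ⇒ qqSdd   [S → q S d]
qqSdd ⇒ qqqSddd   [S → q S d]
qqqSddd ⇒ qqqqSdddd   [S → q S d]
qqqqSdddd ⇒ qqqqqddddd   [S → q d]

S ⇒ qSd ⇒ qqSdd ⇒ qqqSddd ⇒ qqqqSdddd ⇒ qqqqqddddd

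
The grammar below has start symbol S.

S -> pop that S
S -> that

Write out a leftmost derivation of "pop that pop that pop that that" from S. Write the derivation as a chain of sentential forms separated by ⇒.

S ⇒ pop that S ⇒ pop that pop that S ⇒ pop that pop that pop that S ⇒ pop that pop that pop that that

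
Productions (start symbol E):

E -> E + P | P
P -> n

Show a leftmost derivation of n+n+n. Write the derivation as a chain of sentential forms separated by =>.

E => E+P => E+P+P => P+P+P => n+P+P => n+n+P => n+n+n

E => E+P   [E -> E + P]
E+P => E+P+P   [E -> E + P]
E+P+P => P+P+P   [E -> P]
P+P+P => n+P+P   [P -> n]
n+P+P => n+n+P   [P -> n]
n+n+P => n+n+n   [P -> n]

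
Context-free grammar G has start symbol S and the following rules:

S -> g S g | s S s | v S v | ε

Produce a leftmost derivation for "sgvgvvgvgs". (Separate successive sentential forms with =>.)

S => sSs => sgSgs => sgvSvgs => sgvgSgvgs => sgvgvSvgvgs => sgvgvvgvgs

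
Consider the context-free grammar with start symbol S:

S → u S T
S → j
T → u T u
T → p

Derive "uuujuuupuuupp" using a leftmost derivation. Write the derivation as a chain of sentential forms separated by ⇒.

S ⇒ uST   [S → u S T]
uST ⇒ uuSTT   [S → u S T]
uuSTT ⇒ uuuSTTT   [S → u S T]
uuuSTTT ⇒ uuujTTT   [S → j]
uuujTTT ⇒ uuujuTuTT   [T → u T u]
uuujuTuTT ⇒ uuujuuTuuTT   [T → u T u]
uuujuuTuuTT ⇒ uuujuuuTuuuTT   [T → u T u]
uuujuuuTuuuTT ⇒ uuujuuupuuuTT   [T → p]
uuujuuupuuuTT ⇒ uuujuuupuuupT   [T → p]
uuujuuupuuupT ⇒ uuujuuupuuupp   [T → p]

S⇒uST⇒uuSTT⇒uuuSTTT⇒uuujTTT⇒uuujuTuTT⇒uuujuuTuuTT⇒uuujuuuTuuuTT⇒uuujuuupuuuTT⇒uuujuuupuuupT⇒uuujuuupuuupp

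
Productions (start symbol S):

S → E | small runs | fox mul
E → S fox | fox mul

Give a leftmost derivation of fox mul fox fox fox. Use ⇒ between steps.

S ⇒ E ⇒ S fox ⇒ E fox ⇒ S fox fox ⇒ E fox fox ⇒ S fox fox fox ⇒ fox mul fox fox fox

S ⇒ E   [S → E]
E ⇒ S fox   [E → S fox]
S fox ⇒ E fox   [S → E]
E fox ⇒ S fox fox   [E → S fox]
S fox fox ⇒ E fox fox   [S → E]
E fox fox ⇒ S fox fox fox   [E → S fox]
S fox fox fox ⇒ fox mul fox fox fox   [S → fox mul]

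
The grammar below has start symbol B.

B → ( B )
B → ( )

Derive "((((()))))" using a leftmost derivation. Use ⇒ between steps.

B ⇒ (B) ⇒ ((B)) ⇒ (((B))) ⇒ ((((B)))) ⇒ ((((()))))

B ⇒ (B)   [B → ( B )]
(B) ⇒ ((B))   [B → ( B )]
((B)) ⇒ (((B)))   [B → ( B )]
(((B))) ⇒ ((((B))))   [B → ( B )]
((((B)))) ⇒ ((((()))))   [B → ( )]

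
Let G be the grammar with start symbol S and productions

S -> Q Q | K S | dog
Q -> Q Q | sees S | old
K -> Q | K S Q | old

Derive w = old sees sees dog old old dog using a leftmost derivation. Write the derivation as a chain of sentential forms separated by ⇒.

S ⇒ K S ⇒ Q S ⇒ Q Q S ⇒ old Q S ⇒ old sees S S ⇒ old sees Q Q S ⇒ old sees sees S Q S ⇒ old sees sees dog Q S ⇒ old sees sees dog Q Q S ⇒ old sees sees dog old Q S ⇒ old sees sees dog old old S ⇒ old sees sees dog old old dog

S ⇒ K S   [S -> K S]
K S ⇒ Q S   [K -> Q]
Q S ⇒ Q Q S   [Q -> Q Q]
Q Q S ⇒ old Q S   [Q -> old]
old Q S ⇒ old sees S S   [Q -> sees S]
old sees S S ⇒ old sees Q Q S   [S -> Q Q]
old sees Q Q S ⇒ old sees sees S Q S   [Q -> sees S]
old sees sees S Q S ⇒ old sees sees dog Q S   [S -> dog]
old sees sees dog Q S ⇒ old sees sees dog Q Q S   [Q -> Q Q]
old sees sees dog Q Q S ⇒ old sees sees dog old Q S   [Q -> old]
old sees sees dog old Q S ⇒ old sees sees dog old old S   [Q -> old]
old sees sees dog old old S ⇒ old sees sees dog old old dog   [S -> dog]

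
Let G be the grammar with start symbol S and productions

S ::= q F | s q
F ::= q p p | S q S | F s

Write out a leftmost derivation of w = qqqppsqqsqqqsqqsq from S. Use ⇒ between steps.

S ⇒ qF ⇒ qSqS ⇒ qqFqS ⇒ qqFsqS ⇒ qqqppsqS ⇒ qqqppsqqF ⇒ qqqppsqqSqS ⇒ qqqppsqqsqqS ⇒ qqqppsqqsqqqF ⇒ qqqppsqqsqqqSqS ⇒ qqqppsqqsqqqsqqS ⇒ qqqppsqqsqqqsqqsq

S ⇒ qF   [S ::= q F]
qF ⇒ qSqS   [F ::= S q S]
qSqS ⇒ qqFqS   [S ::= q F]
qqFqS ⇒ qqFsqS   [F ::= F s]
qqFsqS ⇒ qqqppsqS   [F ::= q p p]
qqqppsqS ⇒ qqqppsqqF   [S ::= q F]
qqqppsqqF ⇒ qqqppsqqSqS   [F ::= S q S]
qqqppsqqSqS ⇒ qqqppsqqsqqS   [S ::= s q]
qqqppsqqsqqS ⇒ qqqppsqqsqqqF   [S ::= q F]
qqqppsqqsqqqF ⇒ qqqppsqqsqqqSqS   [F ::= S q S]
qqqppsqqsqqqSqS ⇒ qqqppsqqsqqqsqqS   [S ::= s q]
qqqppsqqsqqqsqqS ⇒ qqqppsqqsqqqsqqsq   [S ::= s q]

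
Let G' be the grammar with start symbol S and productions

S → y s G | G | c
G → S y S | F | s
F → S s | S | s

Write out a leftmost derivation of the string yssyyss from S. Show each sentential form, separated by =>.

S => G => SyS => ysGyS => yssyS => yssyysG => yssyyss

S => G   [S → G]
G => SyS   [G → S y S]
SyS => ysGyS   [S → y s G]
ysGyS => yssyS   [G → s]
yssyS => yssyysG   [S → y s G]
yssyysG => yssyyss   [G → s]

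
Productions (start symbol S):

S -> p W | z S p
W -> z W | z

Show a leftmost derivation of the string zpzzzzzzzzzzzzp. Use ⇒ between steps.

S ⇒ zSp ⇒ zpWp ⇒ zpzWp ⇒ zpzzWp ⇒ zpzzzWp ⇒ zpzzzzWp ⇒ zpzzzzzWp ⇒ zpzzzzzzWp ⇒ zpzzzzzzzWp ⇒ zpzzzzzzzzWp ⇒ zpzzzzzzzzzWp ⇒ zpzzzzzzzzzzWp ⇒ zpzzzzzzzzzzzWp ⇒ zpzzzzzzzzzzzzp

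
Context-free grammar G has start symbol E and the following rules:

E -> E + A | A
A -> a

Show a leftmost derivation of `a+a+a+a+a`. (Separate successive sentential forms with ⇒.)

E ⇒ E+A   [E -> E + A]
E+A ⇒ E+A+A   [E -> E + A]
E+A+A ⇒ E+A+A+A   [E -> E + A]
E+A+A+A ⇒ E+A+A+A+A   [E -> E + A]
E+A+A+A+A ⇒ A+A+A+A+A   [E -> A]
A+A+A+A+A ⇒ a+A+A+A+A   [A -> a]
a+A+A+A+A ⇒ a+a+A+A+A   [A -> a]
a+a+A+A+A ⇒ a+a+a+A+A   [A -> a]
a+a+a+A+A ⇒ a+a+a+a+A   [A -> a]
a+a+a+a+A ⇒ a+a+a+a+a   [A -> a]

E⇒E+A⇒E+A+A⇒E+A+A+A⇒E+A+A+A+A⇒A+A+A+A+A⇒a+A+A+A+A⇒a+a+A+A+A⇒a+a+a+A+A⇒a+a+a+a+A⇒a+a+a+a+a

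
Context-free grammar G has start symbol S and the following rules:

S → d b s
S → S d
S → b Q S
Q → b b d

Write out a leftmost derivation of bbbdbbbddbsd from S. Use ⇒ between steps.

S ⇒ bQS ⇒ bbbdS ⇒ bbbdSd ⇒ bbbdbQSd ⇒ bbbdbbbdSd ⇒ bbbdbbbddbsd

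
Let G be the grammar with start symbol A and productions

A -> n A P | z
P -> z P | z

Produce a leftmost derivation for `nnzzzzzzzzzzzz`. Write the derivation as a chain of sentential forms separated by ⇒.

A ⇒ nAP   [A -> n A P]
nAP ⇒ nnAPP   [A -> n A P]
nnAPP ⇒ nnzPP   [A -> z]
nnzPP ⇒ nnzzPP   [P -> z P]
nnzzPP ⇒ nnzzzPP   [P -> z P]
nnzzzPP ⇒ nnzzzzPP   [P -> z P]
nnzzzzPP ⇒ nnzzzzzPP   [P -> z P]
nnzzzzzPP ⇒ nnzzzzzzPP   [P -> z P]
nnzzzzzzPP ⇒ nnzzzzzzzPP   [P -> z P]
nnzzzzzzzPP ⇒ nnzzzzzzzzPP   [P -> z P]
nnzzzzzzzzPP ⇒ nnzzzzzzzzzPP   [P -> z P]
nnzzzzzzzzzPP ⇒ nnzzzzzzzzzzPP   [P -> z P]
nnzzzzzzzzzzPP ⇒ nnzzzzzzzzzzzP   [P -> z]
nnzzzzzzzzzzzP ⇒ nnzzzzzzzzzzzz   [P -> z]

A ⇒ nAP ⇒ nnAPP ⇒ nnzPP ⇒ nnzzPP ⇒ nnzzzPP ⇒ nnzzzzPP ⇒ nnzzzzzPP ⇒ nnzzzzzzPP ⇒ nnzzzzzzzPP ⇒ nnzzzzzzzzPP ⇒ nnzzzzzzzzzPP ⇒ nnzzzzzzzzzzPP ⇒ nnzzzzzzzzzzzP ⇒ nnzzzzzzzzzzzz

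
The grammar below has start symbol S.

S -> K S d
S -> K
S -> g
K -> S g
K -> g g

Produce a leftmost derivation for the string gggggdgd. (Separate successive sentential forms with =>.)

S => KSd   [S -> K S d]
KSd => ggSd   [K -> g g]
ggSd => ggKd   [S -> K]
ggKd => ggSgd   [K -> S g]
ggSgd => ggKSdgd   [S -> K S d]
ggKSdgd => ggSgSdgd   [K -> S g]
ggSgSdgd => ggggSdgd   [S -> g]
ggggSdgd => gggggdgd   [S -> g]

S=>KSd=>ggSd=>ggKd=>ggSgd=>ggKSdgd=>ggSgSdgd=>ggggSdgd=>gggggdgd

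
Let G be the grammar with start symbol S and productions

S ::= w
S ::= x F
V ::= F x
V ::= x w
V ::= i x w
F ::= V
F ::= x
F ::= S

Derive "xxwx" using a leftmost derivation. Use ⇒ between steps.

S ⇒ xF   [S ::= x F]
xF ⇒ xS   [F ::= S]
xS ⇒ xxF   [S ::= x F]
xxF ⇒ xxV   [F ::= V]
xxV ⇒ xxFx   [V ::= F x]
xxFx ⇒ xxSx   [F ::= S]
xxSx ⇒ xxwx   [S ::= w]

S⇒xF⇒xS⇒xxF⇒xxV⇒xxFx⇒xxSx⇒xxwx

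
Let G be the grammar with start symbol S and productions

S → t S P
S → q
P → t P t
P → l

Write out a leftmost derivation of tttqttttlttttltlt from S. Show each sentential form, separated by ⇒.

S⇒tSP⇒ttSPP⇒tttSPPP⇒tttqPPP⇒tttqtPtPP⇒tttqttPttPP⇒tttqtttPtttPP⇒tttqttttPttttPP⇒tttqttttlttttPP⇒tttqttttlttttlP⇒tttqttttlttttltPt⇒tttqttttlttttltlt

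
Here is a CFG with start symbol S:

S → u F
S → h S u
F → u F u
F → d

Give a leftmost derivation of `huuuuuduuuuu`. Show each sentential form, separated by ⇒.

S⇒hSu⇒huFu⇒huuFuu⇒huuuFuuu⇒huuuuFuuuu⇒huuuuuFuuuuu⇒huuuuuduuuuu

S ⇒ hSu   [S → h S u]
hSu ⇒ huFu   [S → u F]
huFu ⇒ huuFuu   [F → u F u]
huuFuu ⇒ huuuFuuu   [F → u F u]
huuuFuuu ⇒ huuuuFuuuu   [F → u F u]
huuuuFuuuu ⇒ huuuuuFuuuuu   [F → u F u]
huuuuuFuuuuu ⇒ huuuuuduuuuu   [F → d]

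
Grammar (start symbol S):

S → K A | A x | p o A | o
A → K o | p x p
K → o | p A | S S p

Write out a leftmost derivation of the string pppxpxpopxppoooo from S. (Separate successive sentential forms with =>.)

S => KA => pAA => pKoA => ppAoA => ppKooA => ppSSpooA => ppAxSpooA => pppxpxSpooA => pppxpxpoApooA => pppxpxpopxppooA => pppxpxpopxppooKo => pppxpxpopxppoooo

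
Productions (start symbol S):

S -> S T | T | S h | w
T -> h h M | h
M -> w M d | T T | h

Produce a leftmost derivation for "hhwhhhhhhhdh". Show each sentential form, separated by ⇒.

S⇒ST⇒TT⇒hhMT⇒hhwMdT⇒hhwTTdT⇒hhwhhMTdT⇒hhwhhTTTdT⇒hhwhhhhMTTdT⇒hhwhhhhhTTdT⇒hhwhhhhhhTdT⇒hhwhhhhhhhdT⇒hhwhhhhhhhdh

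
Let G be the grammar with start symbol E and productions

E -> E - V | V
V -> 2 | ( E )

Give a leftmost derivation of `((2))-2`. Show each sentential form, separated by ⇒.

E ⇒ E-V   [E -> E - V]
E-V ⇒ V-V   [E -> V]
V-V ⇒ (E)-V   [V -> ( E )]
(E)-V ⇒ (V)-V   [E -> V]
(V)-V ⇒ ((E))-V   [V -> ( E )]
((E))-V ⇒ ((V))-V   [E -> V]
((V))-V ⇒ ((2))-V   [V -> 2]
((2))-V ⇒ ((2))-2   [V -> 2]

E ⇒ E-V ⇒ V-V ⇒ (E)-V ⇒ (V)-V ⇒ ((E))-V ⇒ ((V))-V ⇒ ((2))-V ⇒ ((2))-2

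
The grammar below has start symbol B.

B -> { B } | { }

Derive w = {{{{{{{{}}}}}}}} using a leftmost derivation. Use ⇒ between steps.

B ⇒ {B} ⇒ {{B}} ⇒ {{{B}}} ⇒ {{{{B}}}} ⇒ {{{{{B}}}}} ⇒ {{{{{{B}}}}}} ⇒ {{{{{{{B}}}}}}} ⇒ {{{{{{{{}}}}}}}}

B ⇒ {B}   [B -> { B }]
{B} ⇒ {{B}}   [B -> { B }]
{{B}} ⇒ {{{B}}}   [B -> { B }]
{{{B}}} ⇒ {{{{B}}}}   [B -> { B }]
{{{{B}}}} ⇒ {{{{{B}}}}}   [B -> { B }]
{{{{{B}}}}} ⇒ {{{{{{B}}}}}}   [B -> { B }]
{{{{{{B}}}}}} ⇒ {{{{{{{B}}}}}}}   [B -> { B }]
{{{{{{{B}}}}}}} ⇒ {{{{{{{{}}}}}}}}   [B -> { }]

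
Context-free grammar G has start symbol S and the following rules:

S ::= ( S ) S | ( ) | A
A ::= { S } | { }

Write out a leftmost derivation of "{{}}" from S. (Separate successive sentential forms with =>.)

S => A => {S} => {A} => {{}}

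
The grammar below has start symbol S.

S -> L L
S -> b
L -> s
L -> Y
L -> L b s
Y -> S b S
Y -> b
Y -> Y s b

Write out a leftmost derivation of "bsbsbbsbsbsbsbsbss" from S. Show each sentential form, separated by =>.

S => LL => LbsL => LbsbsL => LbsbsbsL => LbsbsbsbsL => LbsbsbsbsbsL => LbsbsbsbsbsbsL => YbsbsbsbsbsbsL => YsbbsbsbsbsbsbsL => YsbsbbsbsbsbsbsbsL => bsbsbbsbsbsbsbsbsL => bsbsbbsbsbsbsbsbss

S => LL   [S -> L L]
LL => LbsL   [L -> L b s]
LbsL => LbsbsL   [L -> L b s]
LbsbsL => LbsbsbsL   [L -> L b s]
LbsbsbsL => LbsbsbsbsL   [L -> L b s]
LbsbsbsbsL => LbsbsbsbsbsL   [L -> L b s]
LbsbsbsbsbsL => LbsbsbsbsbsbsL   [L -> L b s]
LbsbsbsbsbsbsL => YbsbsbsbsbsbsL   [L -> Y]
YbsbsbsbsbsbsL => YsbbsbsbsbsbsbsL   [Y -> Y s b]
YsbbsbsbsbsbsbsL => YsbsbbsbsbsbsbsbsL   [Y -> Y s b]
YsbsbbsbsbsbsbsbsL => bsbsbbsbsbsbsbsbsL   [Y -> b]
bsbsbbsbsbsbsbsbsL => bsbsbbsbsbsbsbsbss   [L -> s]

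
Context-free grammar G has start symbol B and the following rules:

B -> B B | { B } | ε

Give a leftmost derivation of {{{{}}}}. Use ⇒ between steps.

B ⇒ {B} ⇒ {BB} ⇒ {{B}B} ⇒ {{BB}B} ⇒ {{{B}B}B} ⇒ {{{{B}}B}B} ⇒ {{{{}}B}B} ⇒ {{{{}}}B} ⇒ {{{{}}}}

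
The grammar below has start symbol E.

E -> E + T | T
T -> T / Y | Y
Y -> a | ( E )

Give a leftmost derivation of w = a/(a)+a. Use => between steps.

E => E+T => T+T => T/Y+T => Y/Y+T => a/Y+T => a/(E)+T => a/(T)+T => a/(Y)+T => a/(a)+T => a/(a)+Y => a/(a)+a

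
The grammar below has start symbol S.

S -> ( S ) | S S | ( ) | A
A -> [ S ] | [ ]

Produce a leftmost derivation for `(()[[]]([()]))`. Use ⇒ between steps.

S ⇒ (S)   [S -> ( S )]
(S) ⇒ (SS)   [S -> S S]
(SS) ⇒ (()S)   [S -> ( )]
(()S) ⇒ (()SS)   [S -> S S]
(()SS) ⇒ (()AS)   [S -> A]
(()AS) ⇒ (()[S]S)   [A -> [ S ]]
(()[S]S) ⇒ (()[A]S)   [S -> A]
(()[A]S) ⇒ (()[[]]S)   [A -> [ ]]
(()[[]]S) ⇒ (()[[]](S))   [S -> ( S )]
(()[[]](S)) ⇒ (()[[]](A))   [S -> A]
(()[[]](A)) ⇒ (()[[]]([S]))   [A -> [ S ]]
(()[[]]([S])) ⇒ (()[[]]([()]))   [S -> ( )]

S ⇒ (S) ⇒ (SS) ⇒ (()S) ⇒ (()SS) ⇒ (()AS) ⇒ (()[S]S) ⇒ (()[A]S) ⇒ (()[[]]S) ⇒ (()[[]](S)) ⇒ (()[[]](A)) ⇒ (()[[]]([S])) ⇒ (()[[]]([()]))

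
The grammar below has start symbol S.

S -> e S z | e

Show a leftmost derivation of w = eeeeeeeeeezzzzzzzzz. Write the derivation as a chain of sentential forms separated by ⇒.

S⇒eSz⇒eeSzz⇒eeeSzzz⇒eeeeSzzzz⇒eeeeeSzzzzz⇒eeeeeeSzzzzzz⇒eeeeeeeSzzzzzzz⇒eeeeeeeeSzzzzzzzz⇒eeeeeeeeeSzzzzzzzzz⇒eeeeeeeeeezzzzzzzzz

S ⇒ eSz   [S -> e S z]
eSz ⇒ eeSzz   [S -> e S z]
eeSzz ⇒ eeeSzzz   [S -> e S z]
eeeSzzz ⇒ eeeeSzzzz   [S -> e S z]
eeeeSzzzz ⇒ eeeeeSzzzzz   [S -> e S z]
eeeeeSzzzzz ⇒ eeeeeeSzzzzzz   [S -> e S z]
eeeeeeSzzzzzz ⇒ eeeeeeeSzzzzzzz   [S -> e S z]
eeeeeeeSzzzzzzz ⇒ eeeeeeeeSzzzzzzzz   [S -> e S z]
eeeeeeeeSzzzzzzzz ⇒ eeeeeeeeeSzzzzzzzzz   [S -> e S z]
eeeeeeeeeSzzzzzzzzz ⇒ eeeeeeeeeezzzzzzzzz   [S -> e]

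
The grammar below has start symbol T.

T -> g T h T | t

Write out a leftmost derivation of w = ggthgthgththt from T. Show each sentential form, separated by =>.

T => gThT   [T -> g T h T]
gThT => ggThThT   [T -> g T h T]
ggThThT => ggthThT   [T -> t]
ggthThT => ggthgThThT   [T -> g T h T]
ggthgThThT => ggthgthThT   [T -> t]
ggthgthThT => ggthgthgThThT   [T -> g T h T]
ggthgthgThThT => ggthgthgthThT   [T -> t]
ggthgthgthThT => ggthgthgththT   [T -> t]
ggthgthgththT => ggthgthgththt   [T -> t]

T=>gThT=>ggThThT=>ggthThT=>ggthgThThT=>ggthgthThT=>ggthgthgThThT=>ggthgthgthThT=>ggthgthgththT=>ggthgthgththt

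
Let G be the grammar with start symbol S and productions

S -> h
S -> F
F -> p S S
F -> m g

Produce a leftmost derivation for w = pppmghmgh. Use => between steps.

S => F => pSS => pFS => ppSSS => ppFSS => pppSSSS => pppFSSS => pppmgSSS => pppmghSS => pppmghFS => pppmghmgS => pppmghmgh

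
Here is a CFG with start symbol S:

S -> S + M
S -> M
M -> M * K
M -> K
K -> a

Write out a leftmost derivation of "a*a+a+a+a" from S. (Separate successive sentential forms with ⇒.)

S ⇒ S+M ⇒ S+M+M ⇒ S+M+M+M ⇒ M+M+M+M ⇒ M*K+M+M+M ⇒ K*K+M+M+M ⇒ a*K+M+M+M ⇒ a*a+M+M+M ⇒ a*a+K+M+M ⇒ a*a+a+M+M ⇒ a*a+a+K+M ⇒ a*a+a+a+M ⇒ a*a+a+a+K ⇒ a*a+a+a+a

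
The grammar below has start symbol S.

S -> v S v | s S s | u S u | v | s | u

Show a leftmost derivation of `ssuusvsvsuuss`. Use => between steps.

S => sSs   [S -> s S s]
sSs => ssSss   [S -> s S s]
ssSss => ssuSuss   [S -> u S u]
ssuSuss => ssuuSuuss   [S -> u S u]
ssuuSuuss => ssuusSsuuss   [S -> s S s]
ssuusSsuuss => ssuusvSvsuuss   [S -> v S v]
ssuusvSvsuuss => ssuusvsvsuuss   [S -> s]

S => sSs => ssSss => ssuSuss => ssuuSuuss => ssuusSsuuss => ssuusvSvsuuss => ssuusvsvsuuss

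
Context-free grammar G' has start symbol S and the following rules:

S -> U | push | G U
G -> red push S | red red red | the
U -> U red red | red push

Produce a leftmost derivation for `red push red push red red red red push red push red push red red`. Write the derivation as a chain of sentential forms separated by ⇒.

S ⇒ G U ⇒ red push S U ⇒ red push G U U ⇒ red push red push S U U ⇒ red push red push G U U U ⇒ red push red push red red red U U U ⇒ red push red push red red red red push U U ⇒ red push red push red red red red push red push U ⇒ red push red push red red red red push red push U red red ⇒ red push red push red red red red push red push red push red red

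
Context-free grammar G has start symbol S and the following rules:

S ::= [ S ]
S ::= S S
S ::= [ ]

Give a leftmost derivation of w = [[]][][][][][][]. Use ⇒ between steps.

S ⇒ SS ⇒ SSS ⇒ SSSS ⇒ SSSSS ⇒ SSSSSS ⇒ SSSSSSS ⇒ [S]SSSSSS ⇒ [[]]SSSSSS ⇒ [[]][]SSSSS ⇒ [[]][][]SSSS ⇒ [[]][][][]SSS ⇒ [[]][][][][]SS ⇒ [[]][][][][][]S ⇒ [[]][][][][][][]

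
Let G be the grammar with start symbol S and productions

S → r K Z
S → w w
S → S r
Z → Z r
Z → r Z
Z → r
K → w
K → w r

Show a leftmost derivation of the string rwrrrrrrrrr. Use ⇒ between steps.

S ⇒ rKZ   [S → r K Z]
rKZ ⇒ rwrZ   [K → w r]
rwrZ ⇒ rwrrZ   [Z → r Z]
rwrrZ ⇒ rwrrrZ   [Z → r Z]
rwrrrZ ⇒ rwrrrrZ   [Z → r Z]
rwrrrrZ ⇒ rwrrrrZr   [Z → Z r]
rwrrrrZr ⇒ rwrrrrrZr   [Z → r Z]
rwrrrrrZr ⇒ rwrrrrrZrr   [Z → Z r]
rwrrrrrZrr ⇒ rwrrrrrZrrr   [Z → Z r]
rwrrrrrZrrr ⇒ rwrrrrrrrrr   [Z → r]

S⇒rKZ⇒rwrZ⇒rwrrZ⇒rwrrrZ⇒rwrrrrZ⇒rwrrrrZr⇒rwrrrrrZr⇒rwrrrrrZrr⇒rwrrrrrZrrr⇒rwrrrrrrrrr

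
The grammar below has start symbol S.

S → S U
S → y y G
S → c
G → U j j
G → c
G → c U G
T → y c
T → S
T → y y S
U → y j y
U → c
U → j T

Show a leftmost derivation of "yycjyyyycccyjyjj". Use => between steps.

S => yyG => yycUG => yycjTG => yycjyySG => yycjyyyyGG => yycjyyyycUGG => yycjyyyyccGG => yycjyyyycccG => yycjyyyycccUjj => yycjyyyycccyjyjj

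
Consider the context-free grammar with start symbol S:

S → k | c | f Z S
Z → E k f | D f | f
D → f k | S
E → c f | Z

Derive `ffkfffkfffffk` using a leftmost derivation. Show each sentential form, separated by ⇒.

S⇒fZS⇒fDfS⇒ffkfS⇒ffkffZS⇒ffkffDfS⇒ffkfffkfS⇒ffkfffkffZS⇒ffkfffkfffS⇒ffkfffkffffZS⇒ffkfffkfffffS⇒ffkfffkfffffk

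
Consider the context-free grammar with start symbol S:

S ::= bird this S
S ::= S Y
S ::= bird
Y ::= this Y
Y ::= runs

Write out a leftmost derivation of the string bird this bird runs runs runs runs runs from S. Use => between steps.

S => S Y => S Y Y => S Y Y Y => S Y Y Y Y => S Y Y Y Y Y => bird this S Y Y Y Y Y => bird this bird Y Y Y Y Y => bird this bird runs Y Y Y Y => bird this bird runs runs Y Y Y => bird this bird runs runs runs Y Y => bird this bird runs runs runs runs Y => bird this bird runs runs runs runs runs

S => S Y   [S ::= S Y]
S Y => S Y Y   [S ::= S Y]
S Y Y => S Y Y Y   [S ::= S Y]
S Y Y Y => S Y Y Y Y   [S ::= S Y]
S Y Y Y Y => S Y Y Y Y Y   [S ::= S Y]
S Y Y Y Y Y => bird this S Y Y Y Y Y   [S ::= bird this S]
bird this S Y Y Y Y Y => bird this bird Y Y Y Y Y   [S ::= bird]
bird this bird Y Y Y Y Y => bird this bird runs Y Y Y Y   [Y ::= runs]
bird this bird runs Y Y Y Y => bird this bird runs runs Y Y Y   [Y ::= runs]
bird this bird runs runs Y Y Y => bird this bird runs runs runs Y Y   [Y ::= runs]
bird this bird runs runs runs Y Y => bird this bird runs runs runs runs Y   [Y ::= runs]
bird this bird runs runs runs runs Y => bird this bird runs runs runs runs runs   [Y ::= runs]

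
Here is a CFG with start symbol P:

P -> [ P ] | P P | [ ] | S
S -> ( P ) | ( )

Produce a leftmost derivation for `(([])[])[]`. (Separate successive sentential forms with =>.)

P => PP   [P -> P P]
PP => SP   [P -> S]
SP => (P)P   [S -> ( P )]
(P)P => (PP)P   [P -> P P]
(PP)P => (SP)P   [P -> S]
(SP)P => ((P)P)P   [S -> ( P )]
((P)P)P => (([])P)P   [P -> [ ]]
(([])P)P => (([])[])P   [P -> [ ]]
(([])[])P => (([])[])[]   [P -> [ ]]

P => PP => SP => (P)P => (PP)P => (SP)P => ((P)P)P => (([])P)P => (([])[])P => (([])[])[]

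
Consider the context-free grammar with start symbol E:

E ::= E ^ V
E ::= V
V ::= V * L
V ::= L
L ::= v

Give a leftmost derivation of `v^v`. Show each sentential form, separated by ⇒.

E ⇒ E^V ⇒ V^V ⇒ L^V ⇒ v^V ⇒ v^L ⇒ v^v

E ⇒ E^V   [E ::= E ^ V]
E^V ⇒ V^V   [E ::= V]
V^V ⇒ L^V   [V ::= L]
L^V ⇒ v^V   [L ::= v]
v^V ⇒ v^L   [V ::= L]
v^L ⇒ v^v   [L ::= v]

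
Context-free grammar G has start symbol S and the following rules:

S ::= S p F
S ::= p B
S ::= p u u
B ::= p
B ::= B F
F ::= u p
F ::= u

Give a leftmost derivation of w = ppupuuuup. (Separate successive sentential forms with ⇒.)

S ⇒ pB ⇒ pBF ⇒ pBFF ⇒ pBFFF ⇒ pBFFFF ⇒ pBFFFFF ⇒ ppFFFFF ⇒ ppupFFFF ⇒ ppupuFFF ⇒ ppupuuFF ⇒ ppupuuuF ⇒ ppupuuuup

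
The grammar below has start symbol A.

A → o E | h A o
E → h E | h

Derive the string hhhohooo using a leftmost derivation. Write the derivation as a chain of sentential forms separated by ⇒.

A ⇒ hAo ⇒ hhAoo ⇒ hhhAooo ⇒ hhhoEooo ⇒ hhhohooo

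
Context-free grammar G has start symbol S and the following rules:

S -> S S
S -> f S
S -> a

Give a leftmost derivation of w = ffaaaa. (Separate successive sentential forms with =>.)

S => SS => SSS => SSSS => fSSSS => ffSSSS => ffaSSS => ffaaSS => ffaaaS => ffaaaa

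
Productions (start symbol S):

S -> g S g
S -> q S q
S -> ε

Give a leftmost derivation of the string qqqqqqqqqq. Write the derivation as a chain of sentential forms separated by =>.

S => qSq => qqSqq => qqqSqqq => qqqqSqqqq => qqqqqSqqqqq => qqqqqqqqqq

S => qSq   [S -> q S q]
qSq => qqSqq   [S -> q S q]
qqSqq => qqqSqqq   [S -> q S q]
qqqSqqq => qqqqSqqqq   [S -> q S q]
qqqqSqqqq => qqqqqSqqqqq   [S -> q S q]
qqqqqSqqqqq => qqqqqqqqqq   [S -> ε]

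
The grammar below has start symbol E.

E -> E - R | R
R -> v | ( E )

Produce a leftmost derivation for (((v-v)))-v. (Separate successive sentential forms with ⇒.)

E ⇒ E-R   [E -> E - R]
E-R ⇒ R-R   [E -> R]
R-R ⇒ (E)-R   [R -> ( E )]
(E)-R ⇒ (R)-R   [E -> R]
(R)-R ⇒ ((E))-R   [R -> ( E )]
((E))-R ⇒ ((R))-R   [E -> R]
((R))-R ⇒ (((E)))-R   [R -> ( E )]
(((E)))-R ⇒ (((E-R)))-R   [E -> E - R]
(((E-R)))-R ⇒ (((R-R)))-R   [E -> R]
(((R-R)))-R ⇒ (((v-R)))-R   [R -> v]
(((v-R)))-R ⇒ (((v-v)))-R   [R -> v]
(((v-v)))-R ⇒ (((v-v)))-v   [R -> v]

E ⇒ E-R ⇒ R-R ⇒ (E)-R ⇒ (R)-R ⇒ ((E))-R ⇒ ((R))-R ⇒ (((E)))-R ⇒ (((E-R)))-R ⇒ (((R-R)))-R ⇒ (((v-R)))-R ⇒ (((v-v)))-R ⇒ (((v-v)))-v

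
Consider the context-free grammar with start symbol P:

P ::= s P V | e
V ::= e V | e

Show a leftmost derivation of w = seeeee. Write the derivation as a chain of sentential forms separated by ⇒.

P ⇒ sPV ⇒ seV ⇒ seeV ⇒ seeeV ⇒ seeeeV ⇒ seeeee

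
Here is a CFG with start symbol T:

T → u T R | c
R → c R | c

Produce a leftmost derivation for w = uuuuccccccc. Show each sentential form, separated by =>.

T => uTR => uuTRR => uuuTRRR => uuuuTRRRR => uuuucRRRR => uuuuccRRR => uuuucccRRR => uuuuccccRR => uuuucccccR => uuuuccccccR => uuuuccccccc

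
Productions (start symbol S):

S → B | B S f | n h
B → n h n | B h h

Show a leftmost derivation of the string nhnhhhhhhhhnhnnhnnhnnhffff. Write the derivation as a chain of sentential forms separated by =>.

S => BSf => BhhSf => BhhhhSf => BhhhhhhSf => BhhhhhhhhSf => nhnhhhhhhhhSf => nhnhhhhhhhhBSff => nhnhhhhhhhhnhnSff => nhnhhhhhhhhnhnBSfff => nhnhhhhhhhhnhnnhnSfff => nhnhhhhhhhhnhnnhnBSffff => nhnhhhhhhhhnhnnhnnhnSffff => nhnhhhhhhhhnhnnhnnhnnhffff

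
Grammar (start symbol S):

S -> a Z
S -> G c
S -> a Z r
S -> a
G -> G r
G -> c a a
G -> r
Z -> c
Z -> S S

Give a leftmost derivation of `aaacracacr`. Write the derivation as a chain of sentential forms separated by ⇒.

S ⇒ aZ ⇒ aSS ⇒ aaZS ⇒ aaSSS ⇒ aaaZrSS ⇒ aaacrSS ⇒ aaacraZS ⇒ aaacracS ⇒ aaacracaZr ⇒ aaacracacr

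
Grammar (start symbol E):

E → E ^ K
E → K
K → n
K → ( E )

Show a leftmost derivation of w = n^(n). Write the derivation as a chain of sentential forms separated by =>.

E => E^K => K^K => n^K => n^(E) => n^(K) => n^(n)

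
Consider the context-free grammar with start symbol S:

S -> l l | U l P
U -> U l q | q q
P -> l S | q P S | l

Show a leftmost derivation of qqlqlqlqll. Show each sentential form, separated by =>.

S=>UlP=>UlqlP=>UlqlqlP=>UlqlqlqlP=>qqlqlqlqlP=>qqlqlqlqll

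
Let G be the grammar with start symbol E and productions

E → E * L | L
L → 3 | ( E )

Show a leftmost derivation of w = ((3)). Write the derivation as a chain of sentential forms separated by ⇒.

E ⇒ L   [E → L]
L ⇒ (E)   [L → ( E )]
(E) ⇒ (L)   [E → L]
(L) ⇒ ((E))   [L → ( E )]
((E)) ⇒ ((L))   [E → L]
((L)) ⇒ ((3))   [L → 3]

E⇒L⇒(E)⇒(L)⇒((E))⇒((L))⇒((3))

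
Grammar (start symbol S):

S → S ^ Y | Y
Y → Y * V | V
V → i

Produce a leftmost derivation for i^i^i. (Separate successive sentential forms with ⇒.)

S⇒S^Y⇒S^Y^Y⇒Y^Y^Y⇒V^Y^Y⇒i^Y^Y⇒i^V^Y⇒i^i^Y⇒i^i^V⇒i^i^i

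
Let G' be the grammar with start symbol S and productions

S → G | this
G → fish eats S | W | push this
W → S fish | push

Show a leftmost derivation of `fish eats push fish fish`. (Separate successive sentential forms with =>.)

S => G => W => S fish => G fish => fish eats S fish => fish eats G fish => fish eats W fish => fish eats S fish fish => fish eats G fish fish => fish eats W fish fish => fish eats push fish fish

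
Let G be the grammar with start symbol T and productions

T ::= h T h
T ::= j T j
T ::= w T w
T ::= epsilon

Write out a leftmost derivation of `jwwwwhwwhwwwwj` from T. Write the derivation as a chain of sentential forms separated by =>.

T => jTj => jwTwj => jwwTwwj => jwwwTwwwj => jwwwwTwwwwj => jwwwwhThwwwwj => jwwwwhwTwhwwwwj => jwwwwhwwhwwwwj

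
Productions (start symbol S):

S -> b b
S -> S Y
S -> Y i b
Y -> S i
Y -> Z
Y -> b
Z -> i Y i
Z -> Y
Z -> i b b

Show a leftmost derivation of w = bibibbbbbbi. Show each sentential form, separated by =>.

S => SY   [S -> S Y]
SY => SYY   [S -> S Y]
SYY => YibYY   [S -> Y i b]
YibYY => bibYY   [Y -> b]
bibYY => bibZY   [Y -> Z]
bibZY => bibibbY   [Z -> i b b]
bibibbY => bibibbSi   [Y -> S i]
bibibbSi => bibibbSYi   [S -> S Y]
bibibbSYi => bibibbSYYi   [S -> S Y]
bibibbSYYi => bibibbbbYYi   [S -> b b]
bibibbbbYYi => bibibbbbbYi   [Y -> b]
bibibbbbbYi => bibibbbbbbi   [Y -> b]

S=>SY=>SYY=>YibYY=>bibYY=>bibZY=>bibibbY=>bibibbSi=>bibibbSYi=>bibibbSYYi=>bibibbbbYYi=>bibibbbbbYi=>bibibbbbbbi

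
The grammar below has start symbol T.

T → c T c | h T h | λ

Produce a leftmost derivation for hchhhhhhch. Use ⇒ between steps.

T ⇒ hTh   [T → h T h]
hTh ⇒ hcTch   [T → c T c]
hcTch ⇒ hchThch   [T → h T h]
hchThch ⇒ hchhThhch   [T → h T h]
hchhThhch ⇒ hchhhThhhch   [T → h T h]
hchhhThhhch ⇒ hchhhhhhch   [T → λ]

T ⇒ hTh ⇒ hcTch ⇒ hchThch ⇒ hchhThhch ⇒ hchhhThhhch ⇒ hchhhhhhch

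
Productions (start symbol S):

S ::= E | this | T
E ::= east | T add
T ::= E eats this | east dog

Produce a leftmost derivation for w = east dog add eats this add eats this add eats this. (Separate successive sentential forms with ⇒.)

S ⇒ T ⇒ E eats this ⇒ T add eats this ⇒ E eats this add eats this ⇒ T add eats this add eats this ⇒ E eats this add eats this add eats this ⇒ T add eats this add eats this add eats this ⇒ east dog add eats this add eats this add eats this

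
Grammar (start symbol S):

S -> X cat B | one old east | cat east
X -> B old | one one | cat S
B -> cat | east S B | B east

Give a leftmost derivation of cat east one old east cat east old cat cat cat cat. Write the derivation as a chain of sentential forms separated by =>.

S => X cat B   [S -> X cat B]
X cat B => cat S cat B   [X -> cat S]
cat S cat B => cat X cat B cat B   [S -> X cat B]
cat X cat B cat B => cat B old cat B cat B   [X -> B old]
cat B old cat B cat B => cat B east old cat B cat B   [B -> B east]
cat B east old cat B cat B => cat east S B east old cat B cat B   [B -> east S B]
cat east S B east old cat B cat B => cat east one old east B east old cat B cat B   [S -> one old east]
cat east one old east B east old cat B cat B => cat east one old east cat east old cat B cat B   [B -> cat]
cat east one old east cat east old cat B cat B => cat east one old east cat east old cat cat cat B   [B -> cat]
cat east one old east cat east old cat cat cat B => cat east one old east cat east old cat cat cat cat   [B -> cat]

S => X cat B => cat S cat B => cat X cat B cat B => cat B old cat B cat B => cat B east old cat B cat B => cat east S B east old cat B cat B => cat east one old east B east old cat B cat B => cat east one old east cat east old cat B cat B => cat east one old east cat east old cat cat cat B => cat east one old east cat east old cat cat cat cat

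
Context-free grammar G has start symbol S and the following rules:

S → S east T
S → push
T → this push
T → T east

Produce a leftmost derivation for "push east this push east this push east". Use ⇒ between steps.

S ⇒ S east T   [S → S east T]
S east T ⇒ S east T east T   [S → S east T]
S east T east T ⇒ push east T east T   [S → push]
push east T east T ⇒ push east this push east T   [T → this push]
push east this push east T ⇒ push east this push east T east   [T → T east]
push east this push east T east ⇒ push east this push east this push east   [T → this push]

S ⇒ S east T ⇒ S east T east T ⇒ push east T east T ⇒ push east this push east T ⇒ push east this push east T east ⇒ push east this push east this push east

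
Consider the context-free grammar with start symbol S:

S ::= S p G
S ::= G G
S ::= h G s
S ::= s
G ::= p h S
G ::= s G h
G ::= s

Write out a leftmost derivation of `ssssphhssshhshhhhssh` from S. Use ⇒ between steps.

S ⇒ GG ⇒ sGhG ⇒ ssGhhG ⇒ sssGhhhG ⇒ ssssGhhhhG ⇒ ssssphShhhhG ⇒ ssssphhGshhhhG ⇒ ssssphhsGhshhhhG ⇒ ssssphhssGhhshhhhG ⇒ ssssphhssshhshhhhG ⇒ ssssphhssshhshhhhsGh ⇒ ssssphhssshhshhhhssh

S ⇒ GG   [S ::= G G]
GG ⇒ sGhG   [G ::= s G h]
sGhG ⇒ ssGhhG   [G ::= s G h]
ssGhhG ⇒ sssGhhhG   [G ::= s G h]
sssGhhhG ⇒ ssssGhhhhG   [G ::= s G h]
ssssGhhhhG ⇒ ssssphShhhhG   [G ::= p h S]
ssssphShhhhG ⇒ ssssphhGshhhhG   [S ::= h G s]
ssssphhGshhhhG ⇒ ssssphhsGhshhhhG   [G ::= s G h]
ssssphhsGhshhhhG ⇒ ssssphhssGhhshhhhG   [G ::= s G h]
ssssphhssGhhshhhhG ⇒ ssssphhssshhshhhhG   [G ::= s]
ssssphhssshhshhhhG ⇒ ssssphhssshhshhhhsGh   [G ::= s G h]
ssssphhssshhshhhhsGh ⇒ ssssphhssshhshhhhssh   [G ::= s]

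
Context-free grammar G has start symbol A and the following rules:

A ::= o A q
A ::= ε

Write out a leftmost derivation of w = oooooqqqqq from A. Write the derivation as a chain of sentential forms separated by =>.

A => oAq => ooAqq => oooAqqq => ooooAqqqq => oooooAqqqqq => oooooqqqqq

A => oAq   [A ::= o A q]
oAq => ooAqq   [A ::= o A q]
ooAqq => oooAqqq   [A ::= o A q]
oooAqqq => ooooAqqqq   [A ::= o A q]
ooooAqqqq => oooooAqqqqq   [A ::= o A q]
oooooAqqqqq => oooooqqqqq   [A ::= ε]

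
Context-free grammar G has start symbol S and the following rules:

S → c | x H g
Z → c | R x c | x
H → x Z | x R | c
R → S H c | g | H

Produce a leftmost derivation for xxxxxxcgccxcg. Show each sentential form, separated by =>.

S => xHg   [S → x H g]
xHg => xxZg   [H → x Z]
xxZg => xxRxcg   [Z → R x c]
xxRxcg => xxHxcg   [R → H]
xxHxcg => xxxRxcg   [H → x R]
xxxRxcg => xxxSHcxcg   [R → S H c]
xxxSHcxcg => xxxxHgHcxcg   [S → x H g]
xxxxHgHcxcg => xxxxxRgHcxcg   [H → x R]
xxxxxRgHcxcg => xxxxxHgHcxcg   [R → H]
xxxxxHgHcxcg => xxxxxxZgHcxcg   [H → x Z]
xxxxxxZgHcxcg => xxxxxxcgHcxcg   [Z → c]
xxxxxxcgHcxcg => xxxxxxcgccxcg   [H → c]

S => xHg => xxZg => xxRxcg => xxHxcg => xxxRxcg => xxxSHcxcg => xxxxHgHcxcg => xxxxxRgHcxcg => xxxxxHgHcxcg => xxxxxxZgHcxcg => xxxxxxcgHcxcg => xxxxxxcgccxcg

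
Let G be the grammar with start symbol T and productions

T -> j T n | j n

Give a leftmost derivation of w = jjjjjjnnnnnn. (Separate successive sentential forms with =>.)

T=>jTn=>jjTnn=>jjjTnnn=>jjjjTnnnn=>jjjjjTnnnnn=>jjjjjjnnnnnn

T => jTn   [T -> j T n]
jTn => jjTnn   [T -> j T n]
jjTnn => jjjTnnn   [T -> j T n]
jjjTnnn => jjjjTnnnn   [T -> j T n]
jjjjTnnnn => jjjjjTnnnnn   [T -> j T n]
jjjjjTnnnnn => jjjjjjnnnnnn   [T -> j n]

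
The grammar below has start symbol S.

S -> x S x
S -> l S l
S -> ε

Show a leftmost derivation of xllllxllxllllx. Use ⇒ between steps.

S ⇒ xSx ⇒ xlSlx ⇒ xllSllx ⇒ xlllSlllx ⇒ xllllSllllx ⇒ xllllxSxllllx ⇒ xllllxlSlxllllx ⇒ xllllxllxllllx

S ⇒ xSx   [S -> x S x]
xSx ⇒ xlSlx   [S -> l S l]
xlSlx ⇒ xllSllx   [S -> l S l]
xllSllx ⇒ xlllSlllx   [S -> l S l]
xlllSlllx ⇒ xllllSllllx   [S -> l S l]
xllllSllllx ⇒ xllllxSxllllx   [S -> x S x]
xllllxSxllllx ⇒ xllllxlSlxllllx   [S -> l S l]
xllllxlSlxllllx ⇒ xllllxllxllllx   [S -> ε]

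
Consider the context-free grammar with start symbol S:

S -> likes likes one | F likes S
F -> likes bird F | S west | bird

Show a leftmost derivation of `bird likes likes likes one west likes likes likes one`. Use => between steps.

S => F likes S => S west likes S => F likes S west likes S => bird likes S west likes S => bird likes likes likes one west likes S => bird likes likes likes one west likes likes likes one

S => F likes S   [S -> F likes S]
F likes S => S west likes S   [F -> S west]
S west likes S => F likes S west likes S   [S -> F likes S]
F likes S west likes S => bird likes S west likes S   [F -> bird]
bird likes S west likes S => bird likes likes likes one west likes S   [S -> likes likes one]
bird likes likes likes one west likes S => bird likes likes likes one west likes likes likes one   [S -> likes likes one]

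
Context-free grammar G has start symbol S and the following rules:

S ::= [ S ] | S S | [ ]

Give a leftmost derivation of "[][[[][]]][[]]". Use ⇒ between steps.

S ⇒ SS   [S ::= S S]
SS ⇒ []S   [S ::= [ ]]
[]S ⇒ []SS   [S ::= S S]
[]SS ⇒ [][S]S   [S ::= [ S ]]
[][S]S ⇒ [][[S]]S   [S ::= [ S ]]
[][[S]]S ⇒ [][[SS]]S   [S ::= S S]
[][[SS]]S ⇒ [][[[]S]]S   [S ::= [ ]]
[][[[]S]]S ⇒ [][[[][]]]S   [S ::= [ ]]
[][[[][]]]S ⇒ [][[[][]]][S]   [S ::= [ S ]]
[][[[][]]][S] ⇒ [][[[][]]][[]]   [S ::= [ ]]

S⇒SS⇒[]S⇒[]SS⇒[][S]S⇒[][[S]]S⇒[][[SS]]S⇒[][[[]S]]S⇒[][[[][]]]S⇒[][[[][]]][S]⇒[][[[][]]][[]]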